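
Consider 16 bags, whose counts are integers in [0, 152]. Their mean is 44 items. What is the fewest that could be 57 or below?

The total is 16 × 44 = 704.
Each value above 57 is at least 58, contributing at least 58 − 0 = 58 above the floor 0.
The sum exceeds the floor total 0 by 704, so at most ⌊704/58⌋ = 12 exceed 57, and at least 4 are ≤ 57.
Exactly 4 works: 4 values at 0 and 12 at 58 total 696; raise one of the low values by 8 (still ≤ 57) to hit 704.

4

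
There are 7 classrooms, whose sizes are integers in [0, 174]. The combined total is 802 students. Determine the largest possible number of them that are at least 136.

5

If k of the values are ≥ 136, the total is ≥ 136k + 0(7 − k).
Setting 136k + 0(7 − k) ≤ 802 gives 136k ≤ 802, so k ≤ 5.
k = 5 is achieved by 5 values at 136 and 2 at 0, total 680; add 122 to one value (staying below 136) to reach 802.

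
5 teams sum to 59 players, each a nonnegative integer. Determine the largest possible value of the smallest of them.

The average is 59/5 < 12, so some value is ≤ 11.
Taking 1 copy of 11 and 4 copies of 12 gives exactly 59, so 11 is attained.

11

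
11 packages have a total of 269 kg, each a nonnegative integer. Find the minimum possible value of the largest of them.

The average is 269/11 > 24, so not all 11 can be 24 or less; the largest is ≥ 25.
Equality holds with 5 values of 25 and 6 values of 24.

25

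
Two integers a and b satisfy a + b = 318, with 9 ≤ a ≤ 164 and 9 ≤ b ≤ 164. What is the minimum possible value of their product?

25256

For a fixed sum, ab is smallest when a and b are as far apart as possible.
The extreme feasible split is a = 154, b = 164, giving ab = 25256.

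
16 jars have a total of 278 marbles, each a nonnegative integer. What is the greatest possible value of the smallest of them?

17

The 16 values sum to 278, so their minimum is at most ⌊278/16⌋ = 17.
Taking 10 copies of 17 and 6 copies of 18 gives exactly 278, so 17 is attained.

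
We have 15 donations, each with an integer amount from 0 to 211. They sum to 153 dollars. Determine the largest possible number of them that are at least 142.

1

If k of the values are ≥ 142, the total is ≥ 142k + 0(15 − k).
Setting 142k + 0(15 − k) ≤ 153 gives 142k ≤ 153, so k ≤ 1.
k = 1 is achieved by 1 value at 142 and 14 at 0, total 142; add 11 to one value (staying below 142) to reach 153.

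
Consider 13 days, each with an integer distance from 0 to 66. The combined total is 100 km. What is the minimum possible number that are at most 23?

Let j be the number exceeding 23. Then the total is ≥ 24·j + 0·(13 − j) = 0 + 24j.
So 24j ≤ 100 and j ≤ 4; hence at least 13 − 4 = 9 are ≤ 23.
Exactly 9 works: 9 values at 0 and 4 at 24 total 96; raise one of the low values by 4 (still ≤ 23) to hit 100.

9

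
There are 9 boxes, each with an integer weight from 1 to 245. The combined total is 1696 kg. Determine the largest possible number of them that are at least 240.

7

Suppose k of them are at least 240. Those contribute at least 240 each and the other 9 − k at least 1 each.
So the total is at least 240k + 1(9 − k) = 9 + 239k. This must be ≤ 1696, giving k ≤ 7.
k = 7 is achieved by 7 values at 240 and 2 at 1, total 1682; add 14 to one value (staying below 240) to reach 1696.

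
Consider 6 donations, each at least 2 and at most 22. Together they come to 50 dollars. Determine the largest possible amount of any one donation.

To make one donation as large as possible, make the other 5 as small as possible.
The other 5 contribute at least 5 × 2 = 10, leaving at most 50 − 10 = 40.
But each donation is capped at 22, so the maximum is 22.
Achievable: one at 22 and the other 5 totalling 28, which fits since 5 × 2 ≤ 28 ≤ 5 × 22.

22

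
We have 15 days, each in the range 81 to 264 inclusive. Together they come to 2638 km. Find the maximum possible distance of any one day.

264

To make one day as large as possible, make the other 14 as small as possible.
The other 14 contribute at least 14 × 81 = 1134, leaving at most 2638 − 1134 = 1504.
But each day is capped at 264, so the maximum is 264.
Achievable: one at 264 and the other 14 totalling 2374, which fits since 14 × 81 ≤ 2374 ≤ 14 × 264.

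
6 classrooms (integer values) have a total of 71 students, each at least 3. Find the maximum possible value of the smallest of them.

The average is 71/6 < 12, so some value is ≤ 11.
Taking 1 copy of 11 and 5 copies of 12 gives exactly 71, so 11 is attained.

11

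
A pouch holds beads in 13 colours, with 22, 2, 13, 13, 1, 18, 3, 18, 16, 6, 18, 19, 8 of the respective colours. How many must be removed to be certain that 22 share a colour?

In the worst case you take as many as possible of each colour without reaching 22: 21 + 2 + 13 + 13 + 1 + 18 + 3 + 18 + 16 + 6 + 18 + 19 + 8 = 156.
The next one must give 22 of some colour, so 156 + 1 = 157.

157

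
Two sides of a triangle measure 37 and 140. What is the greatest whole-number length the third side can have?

The third side must be less than 37 + 140 = 177.
The largest integer below 177 is 176.

176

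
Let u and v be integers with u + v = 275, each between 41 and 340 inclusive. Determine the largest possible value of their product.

With u + v fixed, uv peaks when the two are closest together.
Taking u = 137 and v = 138 (both in [41, 340]) gives uv = 18906.

18906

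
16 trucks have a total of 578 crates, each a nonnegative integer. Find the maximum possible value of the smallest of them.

36

The 16 values sum to 578, so their minimum is at most ⌊578/16⌋ = 36.
Equality holds with 14 values of 36 and 2 values of 37.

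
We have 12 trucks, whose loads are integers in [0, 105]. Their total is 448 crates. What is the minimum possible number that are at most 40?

2

If only k of them are at most 40, the other 12 − k are at least 41, so the total is at least (12 − k)·41 + k·0.
This is ≤ 448, so (12 − k)·41 + 0k ≤ 448, which gives k ≥ 2.
Exactly 2 works: 2 values at 0 and 10 at 41 total 410; raise one of the low values by 38 (still ≤ 40) to hit 448.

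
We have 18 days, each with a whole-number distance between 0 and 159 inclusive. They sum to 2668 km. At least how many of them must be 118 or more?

Each value short of 118 is at most 117, costing at least 159 − 117 = 42 against the maximum total of 2862.
We can afford to lose at most 2862 − 2668 = 194, so at most ⌊194/42⌋ = 4 fall short, and at least 14 are ≥ 118.
Exactly 14 works: 14 values at 159 and 4 at 117 total 2694; lower one of the high values by 26 (still ≥ 118) to hit 2668.

14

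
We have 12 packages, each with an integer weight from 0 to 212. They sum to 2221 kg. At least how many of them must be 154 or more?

Each value short of 154 is at most 153, costing at least 212 − 153 = 59 against the maximum total of 2544.
We can afford to lose at most 2544 − 2221 = 323, so at most ⌊323/59⌋ = 5 fall short, and at least 7 are ≥ 154.
Exactly 7 works: 7 values at 212 and 5 at 153 total 2249; lower one of the high values by 28 (still ≥ 154) to hit 2221.

7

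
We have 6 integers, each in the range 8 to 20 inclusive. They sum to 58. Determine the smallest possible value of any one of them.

To make one integer as small as possible, make the other 5 as large as possible.
The other 5 can take up 5 × 20 = 100 ≥ 58 − 8, so one integer can sit at its floor of 8.
Achievable: one at 8 and the other 5 totalling 50, which fits since 5 × 8 ≤ 50 ≤ 5 × 20.

8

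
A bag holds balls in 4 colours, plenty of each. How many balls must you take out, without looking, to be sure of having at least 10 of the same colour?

In the worst case you draw 9 of each of the 4 colours: 4 × 9 = 36.
One more forces 10 of some colour, so 36 + 1 = 37.

37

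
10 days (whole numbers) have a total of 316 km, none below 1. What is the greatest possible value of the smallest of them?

31

If every one of the 10 were at least 32, the total would be at least 10 × 32 = 320 > 316.
Equality holds with 4 values of 31 and 6 values of 32.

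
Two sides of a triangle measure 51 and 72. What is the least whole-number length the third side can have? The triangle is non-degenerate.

22

The third side must exceed |51 − 72| = 21.
The smallest integer above 21 is 22.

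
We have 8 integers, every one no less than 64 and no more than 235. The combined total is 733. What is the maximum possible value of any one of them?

Maximizing one value means minimizing the remaining 7.
The other 7 contribute at least 7 × 64 = 448, leaving at most 733 − 448 = 285.
But each integer is capped at 235, so the maximum is 235.
Achievable: one at 235 and the other 7 totalling 498, which fits since 7 × 64 ≤ 498 ≤ 7 × 235.

235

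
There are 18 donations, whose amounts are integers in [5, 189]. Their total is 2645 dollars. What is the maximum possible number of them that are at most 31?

4

Suppose k of them are at most 31. Those contribute at most 31 each and the rest at most 189 each.
So the total is at most 31k + 189(18 − k) = 3402 − 158k. This must still be ≥ 2645, so k ≤ 4.
k = 4 is achieved by 4 values at 31 and 14 at 189, total 2770; lower one of the 189's by 125 (still > 31) to reach 2645.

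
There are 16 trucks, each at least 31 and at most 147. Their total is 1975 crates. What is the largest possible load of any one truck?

147

Maximizing one value means minimizing the remaining 15.
The other 15 contribute at least 15 × 31 = 465, leaving at most 1975 − 465 = 1510.
But each truck is capped at 147, so the maximum is 147.
Achievable: one at 147 and the other 15 totalling 1828, which fits since 15 × 31 ≤ 1828 ≤ 15 × 147.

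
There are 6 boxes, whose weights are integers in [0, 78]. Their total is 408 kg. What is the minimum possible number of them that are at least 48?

5

Suppose at most 6 − j of them reach 48; then j values are ≤ 47 and the rest ≤ 78.
The total is then ≤ 47·j + 78·(6 − j) = 468 − 31j. For this to be ≥ 408 we need j ≤ 1, so at least 6 − 1 = 5 must reach 48.
Exactly 5 works: 5 values at 78 and 1 at 47 total 437; lower one of the high values by 29 (still ≥ 48) to hit 408.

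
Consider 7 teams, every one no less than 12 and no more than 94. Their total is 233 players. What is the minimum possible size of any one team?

To make one team as small as possible, make the other 6 as large as possible.
The other 6 can take up 6 × 94 = 564 ≥ 233 − 12, so one team can sit at its floor of 12.
Achievable: one at 12 and the other 6 totalling 221, which fits since 6 × 12 ≤ 221 ≤ 6 × 94.

12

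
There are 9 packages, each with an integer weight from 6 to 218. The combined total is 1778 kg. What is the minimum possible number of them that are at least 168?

Suppose at most 9 − j of them reach 168; then j values are ≤ 167 and the rest ≤ 218.
The total is then ≤ 167·j + 218·(9 − j) = 1962 − 51j. For this to be ≥ 1778 we need j ≤ 3, so at least 9 − 3 = 6 must reach 168.
Exactly 6 works: 6 values at 218 and 3 at 167 total 1809; lower one of the high values by 31 (still ≥ 168) to hit 1778.

6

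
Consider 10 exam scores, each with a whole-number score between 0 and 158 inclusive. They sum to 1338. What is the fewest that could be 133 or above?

Each value short of 133 is at most 132, costing at least 158 − 132 = 26 against the maximum total of 1580.
We can afford to lose at most 1580 − 1338 = 242, so at most ⌊242/26⌋ = 9 fall short, and at least 1 are ≥ 133.
Exactly 1 works: 1 value at 158 and 9 at 132 total 1346; lower one of the high values by 8 (still ≥ 133) to hit 1338.

1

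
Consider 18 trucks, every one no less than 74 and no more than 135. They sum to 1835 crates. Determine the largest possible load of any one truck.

Maximizing one value means minimizing the remaining 17.
The other 17 contribute at least 17 × 74 = 1258, leaving at most 1835 − 1258 = 577.
But each truck is capped at 135, so the maximum is 135.
Achievable: one at 135 and the other 17 totalling 1700, which fits since 17 × 74 ≤ 1700 ≤ 17 × 135.

135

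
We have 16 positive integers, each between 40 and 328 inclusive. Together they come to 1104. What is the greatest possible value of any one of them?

Maximizing one value means minimizing the remaining 15.
The other 15 contribute at least 15 × 40 = 600, leaving at most 1104 − 600 = 504.
But each integer is capped at 328, so the maximum is 328.
Achievable: one at 328 and the other 15 totalling 776, which fits since 15 × 40 ≤ 776 ≤ 15 × 328.

328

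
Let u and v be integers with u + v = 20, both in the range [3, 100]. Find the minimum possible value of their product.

For a fixed sum, uv is smallest when u and v are as far apart as possible.
At the endpoint u = 3, v = 20 − 3 = 17, so uv = 3 × 17 = 51.

51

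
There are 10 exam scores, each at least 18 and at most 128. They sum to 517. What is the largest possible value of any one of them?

Maximizing one value means minimizing the remaining 9.
The other 9 contribute at least 9 × 18 = 162, leaving at most 517 − 162 = 355.
But each score is capped at 128, so the maximum is 128.
Achievable: one at 128 and the other 9 totalling 389, which fits since 9 × 18 ≤ 389 ≤ 9 × 128.

128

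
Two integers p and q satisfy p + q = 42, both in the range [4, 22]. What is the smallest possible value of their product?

440

Since p + q is fixed, pushing one of them to its bound minimizes the product.
At the endpoint p = 20, q = 42 − 20 = 22, so pq = 20 × 22 = 440.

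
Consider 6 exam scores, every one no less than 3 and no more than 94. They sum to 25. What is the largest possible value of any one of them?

To make one score as large as possible, make the other 5 as small as possible.
The other 5 contribute at least 5 × 3 = 15, leaving at most 25 − 15 = 10.
Since 10 ≤ 94, this is achievable: one at 10 and 5 at 3.

10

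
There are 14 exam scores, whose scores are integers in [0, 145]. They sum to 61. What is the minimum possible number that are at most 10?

Let j be the number exceeding 10. Then the total is ≥ 11·j + 0·(14 − j) = 0 + 11j.
So 11j ≤ 61 and j ≤ 5; hence at least 14 − 5 = 9 are ≤ 10.
Exactly 9 works: 9 values at 0 and 5 at 11 total 55; raise one of the low values by 6 (still ≤ 10) to hit 61.

9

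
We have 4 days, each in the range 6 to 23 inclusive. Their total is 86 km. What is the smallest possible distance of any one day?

17

To make one day as small as possible, make the other 3 as large as possible.
The other 3 contribute at most 3 × 23 = 69, leaving at least 86 − 69 = 17.
Since 17 ≥ 6, this is achievable: one at 17 and 3 at 23.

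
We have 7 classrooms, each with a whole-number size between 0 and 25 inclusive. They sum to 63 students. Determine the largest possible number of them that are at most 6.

5

Each value at 6 or below falls at least 25 − 6 = 19 short of the ceiling 25.
The ceiling total is 7 × 25 = 175, and we need 63, so at most ⌊(175 − 63)/19⌋ = 5 can be that low.
k = 5 is achieved by 5 values at 6 and 2 at 25, total 80; lower one of the 25's by 17 (still > 6) to reach 63.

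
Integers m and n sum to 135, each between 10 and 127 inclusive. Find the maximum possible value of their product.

For a fixed sum, the product mn is largest when m and n are as close as possible.
Taking m = 67 and n = 68 (both in [10, 127]) gives mn = 4556.

4556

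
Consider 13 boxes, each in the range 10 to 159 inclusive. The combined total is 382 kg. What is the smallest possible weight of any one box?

10

Minimizing one value means maximizing the remaining 12.
The other 12 can take up 12 × 159 = 1908 ≥ 382 − 10, so one box can sit at its floor of 10.
Achievable: one at 10 and the other 12 totalling 372, which fits since 12 × 10 ≤ 372 ≤ 12 × 159.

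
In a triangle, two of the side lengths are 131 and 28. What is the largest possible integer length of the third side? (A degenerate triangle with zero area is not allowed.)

158

The third side must be less than 131 + 28 = 159.
The largest integer below 159 is 158.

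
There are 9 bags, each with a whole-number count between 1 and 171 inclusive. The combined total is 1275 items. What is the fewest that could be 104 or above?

6

Each value short of 104 is at most 103, costing at least 171 − 103 = 68 against the maximum total of 1539.
We can afford to lose at most 1539 − 1275 = 264, so at most ⌊264/68⌋ = 3 fall short, and at least 6 are ≥ 104.
Exactly 6 works: 6 values at 171 and 3 at 103 total 1335; lower one of the high values by 60 (still ≥ 104) to hit 1275.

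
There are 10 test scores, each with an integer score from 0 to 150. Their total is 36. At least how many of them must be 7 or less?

6

If only k of them are at most 7, the other 10 − k are at least 8, so the total is at least (10 − k)·8 + k·0.
This is ≤ 36, so (10 − k)·8 + 0k ≤ 36, which gives k ≥ 6.
Exactly 6 works: 6 values at 0 and 4 at 8 total 32; raise one of the low values by 4 (still ≤ 7) to hit 36.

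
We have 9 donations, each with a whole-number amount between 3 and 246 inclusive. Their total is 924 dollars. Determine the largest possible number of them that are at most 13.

Each value at 13 or below falls at least 246 − 13 = 233 short of the ceiling 246.
The ceiling total is 9 × 246 = 2214, and we need 924, so at most ⌊(2214 − 924)/233⌋ = 5 can be that low.
k = 5 is achieved by 5 values at 13 and 4 at 246, total 1049; lower one of the 246's by 125 (still > 13) to reach 924.

5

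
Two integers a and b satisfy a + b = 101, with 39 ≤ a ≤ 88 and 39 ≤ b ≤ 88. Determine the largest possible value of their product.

2550

For a fixed sum, the product ab is largest when a and b are as close as possible.
Taking a = 50 and b = 51 (both in [39, 88]) gives ab = 2550.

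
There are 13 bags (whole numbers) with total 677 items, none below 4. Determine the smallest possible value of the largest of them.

Some value must be at least ⌈677/13⌉ = 53, since 13 × 52 = 676 < 677.
Equality holds with 1 value of 53 and 12 values of 52.

53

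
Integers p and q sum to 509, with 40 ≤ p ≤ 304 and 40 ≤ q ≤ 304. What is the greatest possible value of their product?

64770

With p + q fixed, pq peaks when the two are closest together.
Taking p = 254 and q = 255 (both in [40, 304]) gives pq = 64770.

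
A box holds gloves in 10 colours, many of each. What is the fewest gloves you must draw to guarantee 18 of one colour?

171

You could draw 17 of every colour without reaching 18 of any — 170 in all.
One more forces 18 of some colour, so 170 + 1 = 171.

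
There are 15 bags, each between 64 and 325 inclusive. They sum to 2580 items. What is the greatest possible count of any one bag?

325

To make one bag as large as possible, make the other 14 as small as possible.
The other 14 contribute at least 14 × 64 = 896, leaving at most 2580 − 896 = 1684.
But each bag is capped at 325, so the maximum is 325.
Achievable: one at 325 and the other 14 totalling 2255, which fits since 14 × 64 ≤ 2255 ≤ 14 × 325.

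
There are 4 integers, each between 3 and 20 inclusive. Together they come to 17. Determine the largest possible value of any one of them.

8

To make one integer as large as possible, make the other 3 as small as possible.
The other 3 contribute at least 3 × 3 = 9, leaving at most 17 − 9 = 8.
Since 8 ≤ 20, this is achievable: one at 8 and 3 at 3.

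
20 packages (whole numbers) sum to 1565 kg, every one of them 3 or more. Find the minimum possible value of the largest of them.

Some value must be at least ⌈1565/20⌉ = 79, since 20 × 78 = 1560 < 1565.
Achievable: 5 of them at 79 and 15 at 78 total 1565.

79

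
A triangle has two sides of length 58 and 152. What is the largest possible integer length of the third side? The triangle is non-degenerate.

The third side must be less than 58 + 152 = 210.
The largest integer below 210 is 209.

209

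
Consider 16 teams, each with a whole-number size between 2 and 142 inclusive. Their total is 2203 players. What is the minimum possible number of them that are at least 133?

Each value short of 133 is at most 132, costing at least 142 − 132 = 10 against the maximum total of 2272.
We can afford to lose at most 2272 − 2203 = 69, so at most ⌊69/10⌋ = 6 fall short, and at least 10 are ≥ 133.
Exactly 10 works: 10 values at 142 and 6 at 132 total 2212; lower one of the high values by 9 (still ≥ 133) to hit 2203.

10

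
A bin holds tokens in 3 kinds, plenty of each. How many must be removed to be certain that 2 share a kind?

4

In the worst case you draw 1 of each of the 3 kinds: 3 × 1 = 3.
One more forces 2 of some kind, so 3 + 1 = 4.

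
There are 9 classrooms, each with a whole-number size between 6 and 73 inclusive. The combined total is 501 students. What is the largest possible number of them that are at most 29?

Suppose k of them are at most 29. Those contribute at most 29 each and the rest at most 73 each.
So the total is at most 29k + 73(9 − k) = 657 − 44k. This must still be ≥ 501, so k ≤ 3.
k = 3 is achieved by 3 values at 29 and 6 at 73, total 525; lower one of the 73's by 24 (still > 29) to reach 501.

3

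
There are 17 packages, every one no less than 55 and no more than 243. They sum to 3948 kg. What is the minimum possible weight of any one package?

60

Minimizing one value means maximizing the remaining 16.
The other 16 contribute at most 16 × 243 = 3888, leaving at least 3948 − 3888 = 60.
Since 60 ≥ 55, this is achievable: one at 60 and 16 at 243.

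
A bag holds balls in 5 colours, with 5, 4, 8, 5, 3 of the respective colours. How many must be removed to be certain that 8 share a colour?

25

In the worst case you take as many as possible of each colour without reaching 8: 5 + 4 + 7 + 5 + 3 = 24.
The next one must give 8 of some colour, so 24 + 1 = 25.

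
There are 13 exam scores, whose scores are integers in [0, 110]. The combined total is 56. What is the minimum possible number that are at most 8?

Each value above 8 is at least 9, contributing at least 9 − 0 = 9 above the floor 0.
The sum exceeds the floor total 0 by 56, so at most ⌊56/9⌋ = 6 exceed 8, and at least 7 are ≤ 8.
Exactly 7 works: 7 values at 0 and 6 at 9 total 54; raise one of the low values by 2 (still ≤ 8) to hit 56.

7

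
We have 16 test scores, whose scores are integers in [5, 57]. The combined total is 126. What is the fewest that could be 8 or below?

Let j be the number exceeding 8. Then the total is ≥ 9·j + 5·(16 − j) = 80 + 4j.
So 4j ≤ 46 and j ≤ 11; hence at least 16 − 11 = 5 are ≤ 8.
Exactly 5 works: 5 values at 5 and 11 at 9 total 124; raise one of the low values by 2 (still ≤ 8) to hit 126.

5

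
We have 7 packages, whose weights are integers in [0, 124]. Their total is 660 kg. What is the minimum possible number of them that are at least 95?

1

Each value short of 95 is at most 94, costing at least 124 − 94 = 30 against the maximum total of 868.
We can afford to lose at most 868 − 660 = 208, so at most ⌊208/30⌋ = 6 fall short, and at least 1 are ≥ 95.
Exactly 1 works: 1 value at 124 and 6 at 94 total 688; lower one of the high values by 28 (still ≥ 95) to hit 660.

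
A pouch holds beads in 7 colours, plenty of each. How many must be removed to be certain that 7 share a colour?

You could draw 6 of every colour without reaching 7 of any — 42 in all.
One more forces 7 of some colour, so 42 + 1 = 43.

43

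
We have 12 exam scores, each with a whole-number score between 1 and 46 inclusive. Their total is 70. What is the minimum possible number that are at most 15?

If only k of them are at most 15, the other 12 − k are at least 16, so the total is at least (12 − k)·16 + k·1.
This is ≤ 70, so (12 − k)·16 + 1k ≤ 70, which gives k ≥ 9.
Exactly 9 works: 9 values at 1 and 3 at 16 total 57; raise one of the low values by 13 (still ≤ 15) to hit 70.

9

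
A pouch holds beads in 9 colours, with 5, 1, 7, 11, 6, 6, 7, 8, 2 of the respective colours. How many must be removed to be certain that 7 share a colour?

In the worst case you take as many as possible of each colour without reaching 7: 5 + 1 + 6 + 6 + 6 + 6 + 6 + 6 + 2 = 44.
The next one must give 7 of some colour, so 44 + 1 = 45.

45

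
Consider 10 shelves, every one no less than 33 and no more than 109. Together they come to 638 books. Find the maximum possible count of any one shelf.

109

Maximizing one value means minimizing the remaining 9.
The other 9 contribute at least 9 × 33 = 297, leaving at most 638 − 297 = 341.
But each shelf is capped at 109, so the maximum is 109.
Achievable: one at 109 and the other 9 totalling 529, which fits since 9 × 33 ≤ 529 ≤ 9 × 109.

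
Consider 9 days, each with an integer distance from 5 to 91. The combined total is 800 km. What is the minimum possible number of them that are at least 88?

If only k of them are at least 88, the other 9 − k are at most 87, so the total is at most k·91 + (9 − k)·87.
This must reach 800, so k·91 + (9 − k)·87 ≥ 800, giving k ≥ 5.
Exactly 5 works: 5 values at 91 and 4 at 87 total 803; lower one of the high values by 3 (still ≥ 88) to hit 800.

5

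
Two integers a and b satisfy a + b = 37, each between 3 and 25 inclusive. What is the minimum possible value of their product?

300

For a fixed sum, ab is smallest when a and b are as far apart as possible.
At the endpoint a = 12, b = 37 − 12 = 25, so ab = 12 × 25 = 300.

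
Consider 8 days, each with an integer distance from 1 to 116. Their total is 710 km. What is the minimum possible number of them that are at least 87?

Suppose at most 8 − j of them reach 87; then j values are ≤ 86 and the rest ≤ 116.
The total is then ≤ 86·j + 116·(8 − j) = 928 − 30j. For this to be ≥ 710 we need j ≤ 7, so at least 8 − 7 = 1 must reach 87.
Exactly 1 works: 1 value at 116 and 7 at 86 total 718; lower one of the high values by 8 (still ≥ 87) to hit 710.

1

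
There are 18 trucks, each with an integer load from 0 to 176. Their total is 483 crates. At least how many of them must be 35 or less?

5

Let j be the number exceeding 35. Then the total is ≥ 36·j + 0·(18 − j) = 0 + 36j.
So 36j ≤ 483 and j ≤ 13; hence at least 18 − 13 = 5 are ≤ 35.
Exactly 5 works: 5 values at 0 and 13 at 36 total 468; raise one of the low values by 15 (still ≤ 35) to hit 483.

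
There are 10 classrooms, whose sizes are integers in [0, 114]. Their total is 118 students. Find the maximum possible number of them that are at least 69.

1

If k of the values are ≥ 69, the total is ≥ 69k + 0(10 − k).
Setting 69k + 0(10 − k) ≤ 118 gives 69k ≤ 118, so k ≤ 1.
k = 1 is achieved by 1 value at 69 and 9 at 0, total 69; add 49 to one value (staying below 69) to reach 118.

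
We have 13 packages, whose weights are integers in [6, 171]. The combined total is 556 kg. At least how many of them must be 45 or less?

If only k of them are at most 45, the other 13 − k are at least 46, so the total is at least (13 − k)·46 + k·6.
This is ≤ 556, so (13 − k)·46 + 6k ≤ 556, which gives k ≥ 2.
Exactly 2 works: 2 values at 6 and 11 at 46 total 518; raise one of the low values by 38 (still ≤ 45) to hit 556.

2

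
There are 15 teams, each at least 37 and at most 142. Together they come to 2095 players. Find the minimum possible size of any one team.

Minimizing one value means maximizing the remaining 14.
The other 14 contribute at most 14 × 142 = 1988, leaving at least 2095 − 1988 = 107.
Since 107 ≥ 37, this is achievable: one at 107 and 14 at 142.

107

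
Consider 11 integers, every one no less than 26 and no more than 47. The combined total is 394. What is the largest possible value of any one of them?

To make one integer as large as possible, make the other 10 as small as possible.
The other 10 contribute at least 10 × 26 = 260, leaving at most 394 − 260 = 134.
But each integer is capped at 47, so the maximum is 47.
Achievable: one at 47 and the other 10 totalling 347, which fits since 10 × 26 ≤ 347 ≤ 10 × 47.

47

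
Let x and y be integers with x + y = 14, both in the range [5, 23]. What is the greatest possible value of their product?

49

xy = x(14 − x) is maximized when x is as near 14/2 as the bounds allow.
Taking x = 7 and y = 7 (both in [5, 23]) gives xy = 49.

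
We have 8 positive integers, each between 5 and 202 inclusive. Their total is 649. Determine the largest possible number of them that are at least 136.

4

With k values at 136 or above and the rest at least 5, the sum is at least 40 + 131k.
Since the sum is 649, we need 131k ≤ 609, i.e. k ≤ 4.
k = 4 is achieved by 4 values at 136 and 4 at 5, total 564; add 85 to one value (staying below 136) to reach 649.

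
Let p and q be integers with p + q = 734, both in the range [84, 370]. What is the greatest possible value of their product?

pq = p(734 − p) is maximized when p is as near 734/2 as the bounds allow.
Taking p = 367 and q = 367 (both in [84, 370]) gives pq = 134689.

134689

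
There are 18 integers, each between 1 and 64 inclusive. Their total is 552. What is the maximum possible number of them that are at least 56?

If k of the values are ≥ 56, the total is ≥ 56k + 1(18 − k).
Setting 56k + 1(18 − k) ≤ 552 gives 55k ≤ 534, so k ≤ 9.
k = 9 is achieved by 9 values at 56 and 9 at 1, total 513; add 39 to one value (staying below 56) to reach 552.

9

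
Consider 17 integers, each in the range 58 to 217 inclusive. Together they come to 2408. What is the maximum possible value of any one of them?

217

Maximizing one value means minimizing the remaining 16.
The other 16 contribute at least 16 × 58 = 928, leaving at most 2408 − 928 = 1480.
But each integer is capped at 217, so the maximum is 217.
Achievable: one at 217 and the other 16 totalling 2191, which fits since 16 × 58 ≤ 2191 ≤ 16 × 217.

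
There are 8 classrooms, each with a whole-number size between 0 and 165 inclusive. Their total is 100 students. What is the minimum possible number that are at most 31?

Each value above 31 is at least 32, contributing at least 32 − 0 = 32 above the floor 0.
The sum exceeds the floor total 0 by 100, so at most ⌊100/32⌋ = 3 exceed 31, and at least 5 are ≤ 31.
Exactly 5 works: 5 values at 0 and 3 at 32 total 96; raise one of the low values by 4 (still ≤ 31) to hit 100.

5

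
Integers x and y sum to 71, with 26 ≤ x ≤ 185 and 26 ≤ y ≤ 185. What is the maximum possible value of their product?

For a fixed sum, the product xy is largest when x and y are as close as possible.
Taking x = 35 and y = 36 (both in [26, 185]) gives xy = 1260.

1260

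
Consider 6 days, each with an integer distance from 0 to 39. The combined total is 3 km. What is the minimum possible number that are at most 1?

5

Let j be the number exceeding 1. Then the total is ≥ 2·j + 0·(6 − j) = 0 + 2j.
So 2j ≤ 3 and j ≤ 1; hence at least 6 − 1 = 5 are ≤ 1.
Exactly 5 works: 5 values at 0 and 1 at 2 total 2; raise one of the low values by 1 (still ≤ 1) to hit 3.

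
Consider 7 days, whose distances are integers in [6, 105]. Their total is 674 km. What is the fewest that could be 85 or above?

5

If only k of them are at least 85, the other 7 − k are at most 84, so the total is at most k·105 + (7 − k)·84.
This must reach 674, so k·105 + (7 − k)·84 ≥ 674, giving k ≥ 5.
Exactly 5 works: 5 values at 105 and 2 at 84 total 693; lower one of the high values by 19 (still ≥ 85) to hit 674.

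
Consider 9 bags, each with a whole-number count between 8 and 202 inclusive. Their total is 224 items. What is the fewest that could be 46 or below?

Let j be the number exceeding 46. Then the total is ≥ 47·j + 8·(9 − j) = 72 + 39j.
So 39j ≤ 152 and j ≤ 3; hence at least 9 − 3 = 6 are ≤ 46.
Exactly 6 works: 6 values at 8 and 3 at 47 total 189; raise one of the low values by 35 (still ≤ 46) to hit 224.

6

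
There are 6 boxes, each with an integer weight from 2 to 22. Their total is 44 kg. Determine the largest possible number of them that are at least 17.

Suppose k of them are at least 17. Those contribute at least 17 each and the other 6 − k at least 2 each.
So the total is at least 17k + 2(6 − k) = 12 + 15k. This must be ≤ 44, giving k ≤ 2.
k = 2 is achieved by 2 values at 17 and 4 at 2, total 42; add 2 to one value (staying below 17) to reach 44.

2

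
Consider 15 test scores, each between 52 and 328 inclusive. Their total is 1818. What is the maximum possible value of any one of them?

To make one score as large as possible, make the other 14 as small as possible.
The other 14 contribute at least 14 × 52 = 728, leaving at most 1818 − 728 = 1090.
But each score is capped at 328, so the maximum is 328.
Achievable: one at 328 and the other 14 totalling 1490, which fits since 14 × 52 ≤ 1490 ≤ 14 × 328.

328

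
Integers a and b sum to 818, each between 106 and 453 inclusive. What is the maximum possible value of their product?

With a + b fixed, ab peaks when the two are closest together.
Taking a = 409 and b = 409 (both in [106, 453]) gives ab = 167281.

167281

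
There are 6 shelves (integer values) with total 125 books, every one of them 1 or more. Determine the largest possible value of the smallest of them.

If every one of the 6 were at least 21, the total would be at least 6 × 21 = 126 > 125.
Equality holds with 1 value of 20 and 5 values of 21.

20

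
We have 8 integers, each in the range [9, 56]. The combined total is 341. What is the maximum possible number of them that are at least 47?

7

Suppose k of them are at least 47. Those contribute at least 47 each and the other 8 − k at least 9 each.
So the total is at least 47k + 9(8 − k) = 72 + 38k. This must be ≤ 341, giving k ≤ 7.
k = 7 is achieved by 7 values at 47 and 1 at 9, total 338; add 3 to one value (staying below 47) to reach 341.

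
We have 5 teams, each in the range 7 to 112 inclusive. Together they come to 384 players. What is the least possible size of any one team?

7

Minimizing one value means maximizing the remaining 4.
The other 4 can take up 4 × 112 = 448 ≥ 384 − 7, so one team can sit at its floor of 7.
Achievable: one at 7 and the other 4 totalling 377, which fits since 4 × 7 ≤ 377 ≤ 4 × 112.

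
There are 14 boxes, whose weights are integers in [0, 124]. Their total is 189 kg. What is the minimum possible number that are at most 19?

If only k of them are at most 19, the other 14 − k are at least 20, so the total is at least (14 − k)·20 + k·0.
This is ≤ 189, so (14 − k)·20 + 0k ≤ 189, which gives k ≥ 5.
Exactly 5 works: 5 values at 0 and 9 at 20 total 180; raise one of the low values by 9 (still ≤ 19) to hit 189.

5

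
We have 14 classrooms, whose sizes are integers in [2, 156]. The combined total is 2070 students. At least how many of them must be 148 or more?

Suppose at most 14 − j of them reach 148; then j values are ≤ 147 and the rest ≤ 156.
The total is then ≤ 147·j + 156·(14 − j) = 2184 − 9j. For this to be ≥ 2070 we need j ≤ 12, so at least 14 − 12 = 2 must reach 148.
Exactly 2 works: 2 values at 156 and 12 at 147 total 2076; lower one of the high values by 6 (still ≥ 148) to hit 2070.

2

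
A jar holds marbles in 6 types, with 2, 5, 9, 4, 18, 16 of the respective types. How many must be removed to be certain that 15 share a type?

In the worst case you take as many as possible of each type without reaching 15: 2 + 5 + 9 + 4 + 14 + 14 = 48.
The next one must give 15 of some type, so 48 + 1 = 49.

49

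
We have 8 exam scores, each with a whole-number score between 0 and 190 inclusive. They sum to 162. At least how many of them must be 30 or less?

Each value above 30 is at least 31, contributing at least 31 − 0 = 31 above the floor 0.
The sum exceeds the floor total 0 by 162, so at most ⌊162/31⌋ = 5 exceed 30, and at least 3 are ≤ 30.
Exactly 3 works: 3 values at 0 and 5 at 31 total 155; raise one of the low values by 7 (still ≤ 30) to hit 162.

3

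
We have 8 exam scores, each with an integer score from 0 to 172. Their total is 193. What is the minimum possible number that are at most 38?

Each value above 38 is at least 39, contributing at least 39 − 0 = 39 above the floor 0.
The sum exceeds the floor total 0 by 193, so at most ⌊193/39⌋ = 4 exceed 38, and at least 4 are ≤ 38.
Exactly 4 works: 4 values at 0 and 4 at 39 total 156; raise one of the low values by 37 (still ≤ 38) to hit 193.

4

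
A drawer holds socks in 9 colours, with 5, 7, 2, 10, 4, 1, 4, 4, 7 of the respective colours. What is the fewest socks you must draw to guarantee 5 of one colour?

32

In the worst case you take as many as possible of each colour without reaching 5: 4 + 4 + 2 + 4 + 4 + 1 + 4 + 4 + 4 = 31.
The next one must give 5 of some colour, so 31 + 1 = 32.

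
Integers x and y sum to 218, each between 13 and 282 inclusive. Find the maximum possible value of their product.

xy = x(218 − x) is maximized when x is as near 218/2 as the bounds allow.
Taking x = 109 and y = 109 (both in [13, 282]) gives xy = 11881.

11881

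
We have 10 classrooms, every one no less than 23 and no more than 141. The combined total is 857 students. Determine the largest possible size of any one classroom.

Maximizing one value means minimizing the remaining 9.
The other 9 contribute at least 9 × 23 = 207, leaving at most 857 − 207 = 650.
But each classroom is capped at 141, so the maximum is 141.
Achievable: one at 141 and the other 9 totalling 716, which fits since 9 × 23 ≤ 716 ≤ 9 × 141.

141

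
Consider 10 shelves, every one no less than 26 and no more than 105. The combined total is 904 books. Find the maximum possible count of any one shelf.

Maximizing one value means minimizing the remaining 9.
The other 9 contribute at least 9 × 26 = 234, leaving at most 904 − 234 = 670.
But each shelf is capped at 105, so the maximum is 105.
Achievable: one at 105 and the other 9 totalling 799, which fits since 9 × 26 ≤ 799 ≤ 9 × 105.

105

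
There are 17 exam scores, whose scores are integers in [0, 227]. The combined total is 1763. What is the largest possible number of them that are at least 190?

9

Suppose k of them are at least 190. Those contribute at least 190 each and the other 17 − k at least 0 each.
So the total is at least 190k + 0(17 − k) = 0 + 190k. This must be ≤ 1763, giving k ≤ 9.
k = 9 is achieved by 9 values at 190 and 8 at 0, total 1710; add 53 to one value (staying below 190) to reach 1763.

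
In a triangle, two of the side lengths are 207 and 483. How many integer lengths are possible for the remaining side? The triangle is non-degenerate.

413

The triangle inequality gives |207 − 483| < c < 207 + 483, i.e. 276 < c < 690.
So c can be any integer from 277 to 689: 413 values.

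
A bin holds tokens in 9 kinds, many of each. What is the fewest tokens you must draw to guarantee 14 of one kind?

In the worst case you draw 13 of each of the 9 kinds: 9 × 13 = 117.
One more forces 14 of some kind, so 117 + 1 = 118.

118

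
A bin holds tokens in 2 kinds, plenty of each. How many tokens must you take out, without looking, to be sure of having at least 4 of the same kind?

In the worst case you draw 3 of each of the 2 kinds: 2 × 3 = 6.
One more forces 4 of some kind, so 6 + 1 = 7.

7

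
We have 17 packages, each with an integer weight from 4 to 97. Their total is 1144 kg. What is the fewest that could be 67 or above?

If only k of them are at least 67, the other 17 − k are at most 66, so the total is at most k·97 + (17 − k)·66.
This must reach 1144, so k·97 + (17 − k)·66 ≥ 1144, giving k ≥ 1.
Exactly 1 works: 1 value at 97 and 16 at 66 total 1153; lower one of the high values by 9 (still ≥ 67) to hit 1144.

1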